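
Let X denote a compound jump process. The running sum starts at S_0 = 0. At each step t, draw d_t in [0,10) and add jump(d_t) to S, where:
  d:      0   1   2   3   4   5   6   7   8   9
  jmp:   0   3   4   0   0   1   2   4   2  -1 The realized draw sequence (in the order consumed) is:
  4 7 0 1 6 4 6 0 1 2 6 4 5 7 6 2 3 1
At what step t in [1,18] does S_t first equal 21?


t=0: S=0, d=4, jump=0, S_1=0
t=1: S=0, d=7, jump=4, S_2=4
t=2: S=4, d=0, jump=0, S_3=4
t=3: S=4, d=1, jump=3, S_4=7
t=4: S=7, d=6, jump=2, S_5=9
t=5: S=9, d=4, jump=0, S_6=9
t=6: S=9, d=6, jump=2, S_7=11
t=7: S=11, d=0, jump=0, S_8=11
t=8: S=11, d=1, jump=3, S_9=14
t=9: S=14, d=2, jump=4, S_10=18
t=10: S=18, d=6, jump=2, S_11=20
t=11: S=20, d=4, jump=0, S_12=20
t=12: S=20, d=5, jump=1, S_13=21
t=13: S=21, d=7, jump=4, S_14=25
t=14: S=25, d=6, jump=2, S_15=27
t=15: S=27, d=2, jump=4, S_16=31
t=16: S=31, d=3, jump=0, S_17=31
t=17: S=31, d=1, jump=3, S_18=34

13


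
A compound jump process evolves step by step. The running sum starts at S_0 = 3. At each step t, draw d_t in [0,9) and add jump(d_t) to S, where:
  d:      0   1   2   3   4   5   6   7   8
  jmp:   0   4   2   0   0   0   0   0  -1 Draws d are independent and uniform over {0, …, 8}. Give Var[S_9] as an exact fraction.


Outcome values over d=0..8: [0, 4, 2, 0, 0, 0, 0, 0, -1]
Σy = 5, Σy² = 21, M = 9
μ = 5/9 = 5/9,  σ² = 21/9 − (5/9)² = 164/81
Independent increments: Var[S_9] = 9·σ² = 9·(164/81) = 164/9

164/9


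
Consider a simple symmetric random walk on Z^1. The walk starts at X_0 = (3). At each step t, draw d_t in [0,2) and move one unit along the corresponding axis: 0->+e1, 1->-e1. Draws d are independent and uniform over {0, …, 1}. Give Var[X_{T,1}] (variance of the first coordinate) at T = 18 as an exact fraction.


Outcome values over d=0..1: [1, -1]
Σy = 0, Σy² = 2, M = 2
μ = 0/2 = 0,  σ² = 2/2 − (0)² = 1
Independent increments: Var[X_18] = 18·σ² = 18·(1) = 18

18


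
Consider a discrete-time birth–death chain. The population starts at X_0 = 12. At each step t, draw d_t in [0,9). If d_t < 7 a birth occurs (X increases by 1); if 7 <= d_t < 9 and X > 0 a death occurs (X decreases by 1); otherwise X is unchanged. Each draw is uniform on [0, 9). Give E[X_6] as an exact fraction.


46/3

X can drop by at most 1 per step and X_0 = 12 > T = 6, so X_t >= 12 − t >= 6 > 0 for every t <= 6: the floor at 0 (the 'and X > 0' condition) never binds. Hence X_6 = X_0 + Σ_{t<6} Y_t with i.i.d. increments Y_t = y(d_t) ∈ {+1, −1, 0}.
Outcome values over d=0..8: [1, 1, 1, 1, 1, 1, 1, -1, -1]
Σy = 5, Σy² = 9, M = 9
μ = 5/9 = 5/9,  σ² = 9/9 − (5/9)² = 56/81
E[X_6] = 12 + 6·(5/9) = 46/3


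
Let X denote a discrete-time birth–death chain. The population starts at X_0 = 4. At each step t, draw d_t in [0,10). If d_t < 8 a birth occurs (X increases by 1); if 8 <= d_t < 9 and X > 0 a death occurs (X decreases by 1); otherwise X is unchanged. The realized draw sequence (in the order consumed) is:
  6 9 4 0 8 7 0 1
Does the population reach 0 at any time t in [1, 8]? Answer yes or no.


no

t=0: X=4, d=6 → birth, X_1=5
t=1: X=5, d=9 → hold, X_2=5
t=2: X=5, d=4 → birth, X_3=6
t=3: X=6, d=0 → birth, X_4=7
t=4: X=7, d=8 → death, X_5=6
t=5: X=6, d=7 → birth, X_6=7
t=6: X=7, d=0 → birth, X_7=8
t=7: X=8, d=1 → birth, X_8=9


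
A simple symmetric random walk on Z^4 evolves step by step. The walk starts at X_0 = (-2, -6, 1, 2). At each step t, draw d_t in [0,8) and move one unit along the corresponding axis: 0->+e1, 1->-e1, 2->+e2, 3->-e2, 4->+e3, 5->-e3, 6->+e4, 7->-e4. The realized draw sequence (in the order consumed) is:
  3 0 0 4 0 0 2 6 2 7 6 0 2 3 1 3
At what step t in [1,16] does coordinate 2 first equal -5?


9

t=0: X=(-2, -6, 1, 2), d=3 → -e2, X_1=(-2, -7, 1, 2)
t=1: X=(-2, -7, 1, 2), d=0 → +e1, X_2=(-1, -7, 1, 2)
t=2: X=(-1, -7, 1, 2), d=0 → +e1, X_3=(0, -7, 1, 2)
t=3: X=(0, -7, 1, 2), d=4 → +e3, X_4=(0, -7, 2, 2)
t=4: X=(0, -7, 2, 2), d=0 → +e1, X_5=(1, -7, 2, 2)
t=5: X=(1, -7, 2, 2), d=0 → +e1, X_6=(2, -7, 2, 2)
t=6: X=(2, -7, 2, 2), d=2 → +e2, X_7=(2, -6, 2, 2)
t=7: X=(2, -6, 2, 2), d=6 → +e4, X_8=(2, -6, 2, 3)
t=8: X=(2, -6, 2, 3), d=2 → +e2, X_9=(2, -5, 2, 3)
t=9: X=(2, -5, 2, 3), d=7 → -e4, X_10=(2, -5, 2, 2)
t=10: X=(2, -5, 2, 2), d=6 → +e4, X_11=(2, -5, 2, 3)
t=11: X=(2, -5, 2, 3), d=0 → +e1, X_12=(3, -5, 2, 3)
t=12: X=(3, -5, 2, 3), d=2 → +e2, X_13=(3, -4, 2, 3)
t=13: X=(3, -4, 2, 3), d=3 → -e2, X_14=(3, -5, 2, 3)
t=14: X=(3, -5, 2, 3), d=1 → -e1, X_15=(2, -5, 2, 3)
t=15: X=(2, -5, 2, 3), d=3 → -e2, X_16=(2, -6, 2, 3)


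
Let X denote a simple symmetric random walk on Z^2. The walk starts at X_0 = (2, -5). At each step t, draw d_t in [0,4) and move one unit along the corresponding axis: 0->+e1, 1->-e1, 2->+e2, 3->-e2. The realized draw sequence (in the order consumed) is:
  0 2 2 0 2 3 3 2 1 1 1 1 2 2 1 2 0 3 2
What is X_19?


t=0: X=(2, -5), d=0 → +e1, X_1=(3, -5)
t=1: X=(3, -5), d=2 → +e2, X_2=(3, -4)
t=2: X=(3, -4), d=2 → +e2, X_3=(3, -3)
t=3: X=(3, -3), d=0 → +e1, X_4=(4, -3)
t=4: X=(4, -3), d=2 → +e2, X_5=(4, -2)
t=5: X=(4, -2), d=3 → -e2, X_6=(4, -3)
t=6: X=(4, -3), d=3 → -e2, X_7=(4, -4)
t=7: X=(4, -4), d=2 → +e2, X_8=(4, -3)
t=8: X=(4, -3), d=1 → -e1, X_9=(3, -3)
t=9: X=(3, -3), d=1 → -e1, X_10=(2, -3)
t=10: X=(2, -3), d=1 → -e1, X_11=(1, -3)
t=11: X=(1, -3), d=1 → -e1, X_12=(0, -3)
t=12: X=(0, -3), d=2 → +e2, X_13=(0, -2)
t=13: X=(0, -2), d=2 → +e2, X_14=(0, -1)
t=14: X=(0, -1), d=1 → -e1, X_15=(-1, -1)
t=15: X=(-1, -1), d=2 → +e2, X_16=(-1, 0)
t=16: X=(-1, 0), d=0 → +e1, X_17=(0, 0)
t=17: X=(0, 0), d=3 → -e2, X_18=(0, -1)
t=18: X=(0, -1), d=2 → +e2, X_19=(0, 0)

(0, 0)


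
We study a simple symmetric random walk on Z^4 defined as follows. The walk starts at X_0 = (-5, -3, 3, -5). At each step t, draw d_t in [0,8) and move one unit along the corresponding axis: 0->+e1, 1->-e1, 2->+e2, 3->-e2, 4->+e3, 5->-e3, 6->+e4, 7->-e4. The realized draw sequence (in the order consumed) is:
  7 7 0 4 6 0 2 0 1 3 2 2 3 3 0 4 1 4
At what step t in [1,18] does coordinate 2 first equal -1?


t=0: X=(-5, -3, 3, -5), d=7 → -e4, X_1=(-5, -3, 3, -6)
t=1: X=(-5, -3, 3, -6), d=7 → -e4, X_2=(-5, -3, 3, -7)
t=2: X=(-5, -3, 3, -7), d=0 → +e1, X_3=(-4, -3, 3, -7)
t=3: X=(-4, -3, 3, -7), d=4 → +e3, X_4=(-4, -3, 4, -7)
t=4: X=(-4, -3, 4, -7), d=6 → +e4, X_5=(-4, -3, 4, -6)
t=5: X=(-4, -3, 4, -6), d=0 → +e1, X_6=(-3, -3, 4, -6)
t=6: X=(-3, -3, 4, -6), d=2 → +e2, X_7=(-3, -2, 4, -6)
t=7: X=(-3, -2, 4, -6), d=0 → +e1, X_8=(-2, -2, 4, -6)
t=8: X=(-2, -2, 4, -6), d=1 → -e1, X_9=(-3, -2, 4, -6)
t=9: X=(-3, -2, 4, -6), d=3 → -e2, X_10=(-3, -3, 4, -6)
t=10: X=(-3, -3, 4, -6), d=2 → +e2, X_11=(-3, -2, 4, -6)
t=11: X=(-3, -2, 4, -6), d=2 → +e2, X_12=(-3, -1, 4, -6)
t=12: X=(-3, -1, 4, -6), d=3 → -e2, X_13=(-3, -2, 4, -6)
t=13: X=(-3, -2, 4, -6), d=3 → -e2, X_14=(-3, -3, 4, -6)
t=14: X=(-3, -3, 4, -6), d=0 → +e1, X_15=(-2, -3, 4, -6)
t=15: X=(-2, -3, 4, -6), d=4 → +e3, X_16=(-2, -3, 5, -6)
t=16: X=(-2, -3, 5, -6), d=1 → -e1, X_17=(-3, -3, 5, -6)
t=17: X=(-3, -3, 5, -6), d=4 → +e3, X_18=(-3, -3, 6, -6)

12


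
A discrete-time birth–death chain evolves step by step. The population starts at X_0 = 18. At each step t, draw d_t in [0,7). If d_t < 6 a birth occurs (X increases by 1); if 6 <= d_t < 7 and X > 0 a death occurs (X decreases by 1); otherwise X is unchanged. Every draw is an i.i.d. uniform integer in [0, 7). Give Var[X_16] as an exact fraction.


X can drop by at most 1 per step and X_0 = 18 > T = 16, so X_t >= 18 − t >= 2 > 0 for every t <= 16: the floor at 0 (the 'and X > 0' condition) never binds. Hence X_16 = X_0 + Σ_{t<16} Y_t with i.i.d. increments Y_t = y(d_t) ∈ {+1, −1, 0}.
Outcome values over d=0..6: [1, 1, 1, 1, 1, 1, -1]
Σy = 5, Σy² = 7, M = 7
μ = 5/7 = 5/7,  σ² = 7/7 − (5/7)² = 24/49
Independent increments: Var[X_16] = 16·σ² = 16·(24/49) = 384/49

384/49


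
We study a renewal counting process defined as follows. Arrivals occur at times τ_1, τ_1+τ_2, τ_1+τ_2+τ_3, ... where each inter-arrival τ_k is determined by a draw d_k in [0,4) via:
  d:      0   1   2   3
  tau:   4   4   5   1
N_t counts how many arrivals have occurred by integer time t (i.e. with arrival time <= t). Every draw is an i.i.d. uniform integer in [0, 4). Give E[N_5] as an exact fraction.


Inter-arrival values over d=0..3: [4, 4, 5, 1]
Each d has probability 1/4, so the pmf of τ is: f(1) = 1/4, f(4) = 1/2, f(5) = 1/4
Renewal equation for m(n) = E[N_n]: condition on τ_1 = k (if k <= n, one arrival plus a fresh copy on the remaining n−k steps): m(n) = F(n) + Σ_{k<=n} f(k)·m(n−k), where F(n) = P(τ <= n) and m(0) = 0
m(1) = F(1) = 1/4
m(2) = F(2) + f(1)·m(1) = 1/4 + 1/4·1/4 = 5/16
m(3) = F(3) + f(1)·m(2) = 1/4 + 1/4·5/16 = 21/64
m(4) = F(4) + f(1)·m(3) = 3/4 + 1/4·21/64 = 213/256
m(5) = F(5) + f(1)·m(4) + f(4)·m(1) = 1 + 1/4·213/256 + 1/2·1/4 = 1365/1024
E[N_5] = m(5) = 1365/1024

1365/1024


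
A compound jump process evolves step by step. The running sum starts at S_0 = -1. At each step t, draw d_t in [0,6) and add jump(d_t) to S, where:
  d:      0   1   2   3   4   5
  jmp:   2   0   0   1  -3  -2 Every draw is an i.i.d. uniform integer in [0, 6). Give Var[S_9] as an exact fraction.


26

Outcome values over d=0..5: [2, 0, 0, 1, -3, -2]
Σy = -2, Σy² = 18, M = 6
μ = -2/6 = -1/3,  σ² = 18/6 − (-1/3)² = 26/9
Independent increments: Var[S_9] = 9·σ² = 9·(26/9) = 26


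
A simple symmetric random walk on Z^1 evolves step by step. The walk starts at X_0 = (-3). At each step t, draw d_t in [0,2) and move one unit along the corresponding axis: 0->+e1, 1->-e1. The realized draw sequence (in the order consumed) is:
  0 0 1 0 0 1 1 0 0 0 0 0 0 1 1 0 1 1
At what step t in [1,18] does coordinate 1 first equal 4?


13

t=0: X=(-3), d=0 → +e1, X_1=(-2)
t=1: X=(-2), d=0 → +e1, X_2=(-1)
t=2: X=(-1), d=1 → -e1, X_3=(-2)
t=3: X=(-2), d=0 → +e1, X_4=(-1)
t=4: X=(-1), d=0 → +e1, X_5=(0)
t=5: X=(0), d=1 → -e1, X_6=(-1)
t=6: X=(-1), d=1 → -e1, X_7=(-2)
t=7: X=(-2), d=0 → +e1, X_8=(-1)
t=8: X=(-1), d=0 → +e1, X_9=(0)
t=9: X=(0), d=0 → +e1, X_10=(1)
t=10: X=(1), d=0 → +e1, X_11=(2)
t=11: X=(2), d=0 → +e1, X_12=(3)
t=12: X=(3), d=0 → +e1, X_13=(4)
t=13: X=(4), d=1 → -e1, X_14=(3)
t=14: X=(3), d=1 → -e1, X_15=(2)
t=15: X=(2), d=0 → +e1, X_16=(3)
t=16: X=(3), d=1 → -e1, X_17=(2)
t=17: X=(2), d=1 → -e1, X_18=(1)


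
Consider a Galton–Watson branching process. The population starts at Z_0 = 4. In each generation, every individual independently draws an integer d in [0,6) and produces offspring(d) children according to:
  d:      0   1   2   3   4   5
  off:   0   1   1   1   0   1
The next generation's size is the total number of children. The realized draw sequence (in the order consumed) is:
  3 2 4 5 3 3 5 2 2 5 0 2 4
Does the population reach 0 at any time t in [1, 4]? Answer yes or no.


gen 0: Z_0=4, draws=[3, 2, 4, 5], offspring=[1, 1, 0, 1], Z_1=3
gen 1: Z_1=3, draws=[3, 3, 5], offspring=[1, 1, 1], Z_2=3
gen 2: Z_2=3, draws=[2, 2, 5], offspring=[1, 1, 1], Z_3=3
gen 3: Z_3=3, draws=[0, 2, 4], offspring=[0, 1, 0], Z_4=1

no


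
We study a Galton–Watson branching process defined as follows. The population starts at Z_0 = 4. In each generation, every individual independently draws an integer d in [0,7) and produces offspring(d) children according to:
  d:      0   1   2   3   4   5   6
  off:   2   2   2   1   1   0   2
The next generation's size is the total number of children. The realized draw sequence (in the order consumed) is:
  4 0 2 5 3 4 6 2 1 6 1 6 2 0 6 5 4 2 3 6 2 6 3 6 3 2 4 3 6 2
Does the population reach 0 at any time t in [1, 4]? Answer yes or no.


no

gen 0: Z_0=4, draws=[4, 0, 2, 5], offspring=[1, 2, 2, 0], Z_1=5
gen 1: Z_1=5, draws=[3, 4, 6, 2, 1], offspring=[1, 1, 2, 2, 2], Z_2=8
gen 2: Z_2=8, draws=[6, 1, 6, 2, 0, 6, 5, 4], offspring=[2, 2, 2, 2, 2, 2, 0, 1], Z_3=13
gen 3: Z_3=13, draws=[2, 3, 6, 2, 6, 3, 6, 3, 2, 4, 3, 6, 2], offspring=[2, 1, 2, 2, 2, 1, 2, 1, 2, 1, 1, 2, 2], Z_4=21


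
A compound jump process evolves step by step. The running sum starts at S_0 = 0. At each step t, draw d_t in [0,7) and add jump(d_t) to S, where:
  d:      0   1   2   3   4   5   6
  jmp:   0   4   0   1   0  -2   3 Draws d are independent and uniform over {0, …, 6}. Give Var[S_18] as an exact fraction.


Outcome values over d=0..6: [0, 4, 0, 1, 0, -2, 3]
Σy = 6, Σy² = 30, M = 7
μ = 6/7 = 6/7,  σ² = 30/7 − (6/7)² = 174/49
Independent increments: Var[S_18] = 18·σ² = 18·(174/49) = 3132/49

3132/49


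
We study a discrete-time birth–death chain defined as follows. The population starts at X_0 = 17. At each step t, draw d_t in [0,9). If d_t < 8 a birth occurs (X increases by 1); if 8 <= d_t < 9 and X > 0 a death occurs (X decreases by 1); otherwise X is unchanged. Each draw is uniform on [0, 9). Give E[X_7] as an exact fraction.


202/9

X can drop by at most 1 per step and X_0 = 17 > T = 7, so X_t >= 17 − t >= 10 > 0 for every t <= 7: the floor at 0 (the 'and X > 0' condition) never binds. Hence X_7 = X_0 + Σ_{t<7} Y_t with i.i.d. increments Y_t = y(d_t) ∈ {+1, −1, 0}.
Outcome values over d=0..8: [1, 1, 1, 1, 1, 1, 1, 1, -1]
Σy = 7, Σy² = 9, M = 9
μ = 7/9 = 7/9,  σ² = 9/9 − (7/9)² = 32/81
E[X_7] = 17 + 7·(7/9) = 202/9


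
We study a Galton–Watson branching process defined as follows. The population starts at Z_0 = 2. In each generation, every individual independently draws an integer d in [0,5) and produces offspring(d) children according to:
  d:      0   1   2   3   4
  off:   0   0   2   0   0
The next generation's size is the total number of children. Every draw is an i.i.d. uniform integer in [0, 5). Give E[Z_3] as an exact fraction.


Outcome values over d=0..4: [0, 0, 2, 0, 0]
Σy = 2, Σy² = 4, M = 5
μ = 2/5 = 2/5,  σ² = 4/5 − (2/5)² = 16/25
E[Z_0] = 2
E[Z_1] = 2/5·E[Z_0] = 4/5
E[Z_2] = 2/5·E[Z_1] = 8/25
E[Z_3] = 2/5·E[Z_2] = 16/125

16/125


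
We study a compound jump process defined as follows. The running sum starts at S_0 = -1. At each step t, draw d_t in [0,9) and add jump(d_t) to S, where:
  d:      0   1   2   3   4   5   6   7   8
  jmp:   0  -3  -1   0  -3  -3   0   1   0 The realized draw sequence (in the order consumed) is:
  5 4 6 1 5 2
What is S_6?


-14

t=0: S=-1, d=5, jump=-3, S_1=-4
t=1: S=-4, d=4, jump=-3, S_2=-7
t=2: S=-7, d=6, jump=0, S_3=-7
t=3: S=-7, d=1, jump=-3, S_4=-10
t=4: S=-10, d=5, jump=-3, S_5=-13
t=5: S=-13, d=2, jump=-1, S_6=-14


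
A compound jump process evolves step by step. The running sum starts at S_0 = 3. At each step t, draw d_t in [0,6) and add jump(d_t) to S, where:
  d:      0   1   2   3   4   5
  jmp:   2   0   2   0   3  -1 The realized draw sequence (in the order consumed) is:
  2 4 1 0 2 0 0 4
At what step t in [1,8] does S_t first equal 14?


6

t=0: S=3, d=2, jump=2, S_1=5
t=1: S=5, d=4, jump=3, S_2=8
t=2: S=8, d=1, jump=0, S_3=8
t=3: S=8, d=0, jump=2, S_4=10
t=4: S=10, d=2, jump=2, S_5=12
t=5: S=12, d=0, jump=2, S_6=14
t=6: S=14, d=0, jump=2, S_7=16
t=7: S=16, d=4, jump=3, S_8=19


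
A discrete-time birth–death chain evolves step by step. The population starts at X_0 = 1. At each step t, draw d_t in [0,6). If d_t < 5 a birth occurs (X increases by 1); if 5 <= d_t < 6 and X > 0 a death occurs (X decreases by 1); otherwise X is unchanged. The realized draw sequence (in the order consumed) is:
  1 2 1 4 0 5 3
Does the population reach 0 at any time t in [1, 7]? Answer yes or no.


no

t=0: X=1, d=1 → birth, X_1=2
t=1: X=2, d=2 → birth, X_2=3
t=2: X=3, d=1 → birth, X_3=4
t=3: X=4, d=4 → birth, X_4=5
t=4: X=5, d=0 → birth, X_5=6
t=5: X=6, d=5 → death, X_6=5
t=6: X=5, d=3 → birth, X_7=6


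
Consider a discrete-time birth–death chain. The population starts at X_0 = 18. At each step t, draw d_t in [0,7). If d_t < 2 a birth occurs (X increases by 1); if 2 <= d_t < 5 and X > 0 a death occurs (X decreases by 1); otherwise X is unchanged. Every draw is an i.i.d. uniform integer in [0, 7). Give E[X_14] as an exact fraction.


X can drop by at most 1 per step and X_0 = 18 > T = 14, so X_t >= 18 − t >= 4 > 0 for every t <= 14: the floor at 0 (the 'and X > 0' condition) never binds. Hence X_14 = X_0 + Σ_{t<14} Y_t with i.i.d. increments Y_t = y(d_t) ∈ {+1, −1, 0}.
Outcome values over d=0..6: [1, 1, -1, -1, -1, 0, 0]
Σy = -1, Σy² = 5, M = 7
μ = -1/7 = -1/7,  σ² = 5/7 − (-1/7)² = 34/49
E[X_14] = 18 + 14·(-1/7) = 16

16


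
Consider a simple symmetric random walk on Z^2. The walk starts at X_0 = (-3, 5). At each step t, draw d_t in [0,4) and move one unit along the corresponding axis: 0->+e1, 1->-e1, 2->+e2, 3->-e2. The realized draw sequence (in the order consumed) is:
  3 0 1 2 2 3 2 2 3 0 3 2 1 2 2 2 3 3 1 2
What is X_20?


(-4, 8)

t=0: X=(-3, 5), d=3 → -e2, X_1=(-3, 4)
t=1: X=(-3, 4), d=0 → +e1, X_2=(-2, 4)
t=2: X=(-2, 4), d=1 → -e1, X_3=(-3, 4)
t=3: X=(-3, 4), d=2 → +e2, X_4=(-3, 5)
t=4: X=(-3, 5), d=2 → +e2, X_5=(-3, 6)
t=5: X=(-3, 6), d=3 → -e2, X_6=(-3, 5)
t=6: X=(-3, 5), d=2 → +e2, X_7=(-3, 6)
t=7: X=(-3, 6), d=2 → +e2, X_8=(-3, 7)
t=8: X=(-3, 7), d=3 → -e2, X_9=(-3, 6)
t=9: X=(-3, 6), d=0 → +e1, X_10=(-2, 6)
t=10: X=(-2, 6), d=3 → -e2, X_11=(-2, 5)
t=11: X=(-2, 5), d=2 → +e2, X_12=(-2, 6)
t=12: X=(-2, 6), d=1 → -e1, X_13=(-3, 6)
t=13: X=(-3, 6), d=2 → +e2, X_14=(-3, 7)
t=14: X=(-3, 7), d=2 → +e2, X_15=(-3, 8)
t=15: X=(-3, 8), d=2 → +e2, X_16=(-3, 9)
t=16: X=(-3, 9), d=3 → -e2, X_17=(-3, 8)
t=17: X=(-3, 8), d=3 → -e2, X_18=(-3, 7)
t=18: X=(-3, 7), d=1 → -e1, X_19=(-4, 7)
t=19: X=(-4, 7), d=2 → +e2, X_20=(-4, 8)


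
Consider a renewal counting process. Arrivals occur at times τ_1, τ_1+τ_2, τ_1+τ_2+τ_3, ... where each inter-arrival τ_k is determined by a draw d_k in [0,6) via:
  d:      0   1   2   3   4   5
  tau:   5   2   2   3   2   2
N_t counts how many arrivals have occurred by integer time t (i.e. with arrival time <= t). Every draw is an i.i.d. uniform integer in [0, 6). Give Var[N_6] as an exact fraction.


7019/11664

Inter-arrival values over d=0..5: [5, 2, 2, 3, 2, 2]
Each d has probability 1/6, so the pmf of τ is: f(2) = 2/3, f(3) = 1/6, f(5) = 1/6
Let p_n(j) = P(N_n = j), with p_0 = [1]. Condition on τ_1: p_n(0) = P(τ > n), and for j >= 1, p_n(j) = Σ_{k<=n} f(k)·p_{n−k}(j−1)
p_1 = [1]  (j = 0)
p_2 = [1/3, 2/3]  (j = 0..1)
p_3 = [1/6, 5/6]  (j = 0..1)
p_4 = [1/6, 7/18, 4/9]  (j = 0..2)
p_5 = [0, 1/3, 2/3]  (j = 0..2)
p_6 = [0, 11/36, 43/108, 8/27]  (j = 0..3)
E[N_6] = Σ j·p_6(j) = 215/108;  E[N_6²] = Σ j²·p_6(j) = 493/108
Var[N_6] = 493/108 − (215/108)² = 7019/11664


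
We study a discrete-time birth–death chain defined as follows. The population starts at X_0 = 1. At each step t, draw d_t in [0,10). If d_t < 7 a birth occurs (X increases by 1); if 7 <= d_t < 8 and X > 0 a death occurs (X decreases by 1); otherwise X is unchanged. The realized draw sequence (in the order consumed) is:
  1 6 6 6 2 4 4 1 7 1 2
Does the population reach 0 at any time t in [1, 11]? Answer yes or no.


no

t=0: X=1, d=1 → birth, X_1=2
t=1: X=2, d=6 → birth, X_2=3
t=2: X=3, d=6 → birth, X_3=4
t=3: X=4, d=6 → birth, X_4=5
t=4: X=5, d=2 → birth, X_5=6
t=5: X=6, d=4 → birth, X_6=7
t=6: X=7, d=4 → birth, X_7=8
t=7: X=8, d=1 → birth, X_8=9
t=8: X=9, d=7 → death, X_9=8
t=9: X=8, d=1 → birth, X_10=9
t=10: X=9, d=2 → birth, X_11=10


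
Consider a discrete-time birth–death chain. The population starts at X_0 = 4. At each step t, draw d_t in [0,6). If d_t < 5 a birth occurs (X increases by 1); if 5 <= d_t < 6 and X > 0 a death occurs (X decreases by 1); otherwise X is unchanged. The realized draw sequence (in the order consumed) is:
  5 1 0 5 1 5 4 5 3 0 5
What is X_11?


t=0: X=4, d=5 → death, X_1=3
t=1: X=3, d=1 → birth, X_2=4
t=2: X=4, d=0 → birth, X_3=5
t=3: X=5, d=5 → death, X_4=4
t=4: X=4, d=1 → birth, X_5=5
t=5: X=5, d=5 → death, X_6=4
t=6: X=4, d=4 → birth, X_7=5
t=7: X=5, d=5 → death, X_8=4
t=8: X=4, d=3 → birth, X_9=5
t=9: X=5, d=0 → birth, X_10=6
t=10: X=6, d=5 → death, X_11=5

5


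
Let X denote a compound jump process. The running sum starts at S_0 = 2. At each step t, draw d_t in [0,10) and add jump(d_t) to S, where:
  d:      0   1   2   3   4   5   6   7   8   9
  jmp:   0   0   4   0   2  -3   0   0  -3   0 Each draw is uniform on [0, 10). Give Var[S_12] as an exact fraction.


Outcome values over d=0..9: [0, 0, 4, 0, 2, -3, 0, 0, -3, 0]
Σy = 0, Σy² = 38, M = 10
μ = 0/10 = 0,  σ² = 38/10 − (0)² = 19/5
Independent increments: Var[S_12] = 12·σ² = 12·(19/5) = 228/5

228/5


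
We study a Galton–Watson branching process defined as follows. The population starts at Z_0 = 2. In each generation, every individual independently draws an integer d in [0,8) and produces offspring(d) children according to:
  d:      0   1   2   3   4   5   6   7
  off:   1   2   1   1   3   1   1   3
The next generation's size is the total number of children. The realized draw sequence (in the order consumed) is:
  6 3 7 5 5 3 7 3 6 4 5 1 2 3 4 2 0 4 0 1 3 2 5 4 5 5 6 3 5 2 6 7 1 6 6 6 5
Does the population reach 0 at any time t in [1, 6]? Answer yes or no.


no

gen 0: Z_0=2, draws=[6, 3], offspring=[1, 1], Z_1=2
gen 1: Z_1=2, draws=[7, 5], offspring=[3, 1], Z_2=4
gen 2: Z_2=4, draws=[5, 3, 7, 3], offspring=[1, 1, 3, 1], Z_3=6
gen 3: Z_3=6, draws=[6, 4, 5, 1, 2, 3], offspring=[1, 3, 1, 2, 1, 1], Z_4=9
gen 4: Z_4=9, draws=[4, 2, 0, 4, 0, 1, 3, 2, 5], offspring=[3, 1, 1, 3, 1, 2, 1, 1, 1], Z_5=14
gen 5: Z_5=14, draws=[4, 5, 5, 6, 3, 5, 2, 6, 7, 1, 6, 6, 6, 5], offspring=[3, 1, 1, 1, 1, 1, 1, 1, 3, 2, 1, 1, 1, 1], Z_6=19


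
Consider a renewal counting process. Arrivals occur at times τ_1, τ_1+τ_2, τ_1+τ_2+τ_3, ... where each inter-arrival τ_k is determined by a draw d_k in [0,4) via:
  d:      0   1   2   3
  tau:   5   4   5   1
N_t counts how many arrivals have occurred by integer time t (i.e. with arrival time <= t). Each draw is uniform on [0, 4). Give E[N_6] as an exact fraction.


6165/4096

Inter-arrival values over d=0..3: [5, 4, 5, 1]
Each d has probability 1/4, so the pmf of τ is: f(1) = 1/4, f(4) = 1/4, f(5) = 1/2
Renewal equation for m(n) = E[N_n]: condition on τ_1 = k (if k <= n, one arrival plus a fresh copy on the remaining n−k steps): m(n) = F(n) + Σ_{k<=n} f(k)·m(n−k), where F(n) = P(τ <= n) and m(0) = 0
m(1) = F(1) = 1/4
m(2) = F(2) + f(1)·m(1) = 1/4 + 1/4·1/4 = 5/16
m(3) = F(3) + f(1)·m(2) = 1/4 + 1/4·5/16 = 21/64
m(4) = F(4) + f(1)·m(3) = 1/2 + 1/4·21/64 = 149/256
m(5) = F(5) + f(1)·m(4) + f(4)·m(1) = 1 + 1/4·149/256 + 1/4·1/4 = 1237/1024
m(6) = F(6) + f(1)·m(5) + f(4)·m(2) + f(5)·m(1) = 1 + 1/4·1237/1024 + 1/4·5/16 + 1/2·1/4 = 6165/4096
E[N_6] = m(6) = 6165/4096


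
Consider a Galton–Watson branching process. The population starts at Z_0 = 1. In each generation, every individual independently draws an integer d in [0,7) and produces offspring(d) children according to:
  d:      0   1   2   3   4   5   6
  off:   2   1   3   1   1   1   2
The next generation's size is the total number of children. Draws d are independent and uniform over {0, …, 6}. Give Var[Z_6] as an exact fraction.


1731367179828/13841287201

Outcome values over d=0..6: [2, 1, 3, 1, 1, 1, 2]
Σy = 11, Σy² = 21, M = 7
μ = 11/7 = 11/7,  σ² = 21/7 − (11/7)² = 26/49
V_0 = 0, E_0 = 1
V_1 = 26/49·E_0 + (11/7)²·V_0 = 26/49;  E_1 = 11/7
V_2 = 26/49·E_1 + (11/7)²·V_1 = 5148/2401;  E_2 = 121/49
V_3 = 26/49·E_2 + (11/7)²·V_2 = 777062/117649;  E_3 = 1331/343
V_4 = 26/49·E_3 + (11/7)²·V_3 = 105894360/5764801;  E_4 = 14641/2401
V_5 = 26/49·E_4 + (11/7)²·V_4 = 13727196626/282475249;  E_5 = 161051/16807
V_6 = 26/49·E_5 + (11/7)²·V_5 = 1731367179828/13841287201;  E_6 = 1771561/117649


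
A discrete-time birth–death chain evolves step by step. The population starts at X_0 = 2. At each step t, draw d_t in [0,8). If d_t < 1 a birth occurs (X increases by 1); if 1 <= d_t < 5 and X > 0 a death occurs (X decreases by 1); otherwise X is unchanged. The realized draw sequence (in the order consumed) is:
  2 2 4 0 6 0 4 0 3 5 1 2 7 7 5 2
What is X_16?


0

t=0: X=2, d=2 → death, X_1=1
t=1: X=1, d=2 → death, X_2=0
t=2: X=0, d=4 → hold, X_3=0
t=3: X=0, d=0 → birth, X_4=1
t=4: X=1, d=6 → hold, X_5=1
t=5: X=1, d=0 → birth, X_6=2
t=6: X=2, d=4 → death, X_7=1
t=7: X=1, d=0 → birth, X_8=2
t=8: X=2, d=3 → death, X_9=1
t=9: X=1, d=5 → hold, X_10=1
t=10: X=1, d=1 → death, X_11=0
t=11: X=0, d=2 → hold, X_12=0
t=12: X=0, d=7 → hold, X_13=0
t=13: X=0, d=7 → hold, X_14=0
t=14: X=0, d=5 → hold, X_15=0
t=15: X=0, d=2 → hold, X_16=0


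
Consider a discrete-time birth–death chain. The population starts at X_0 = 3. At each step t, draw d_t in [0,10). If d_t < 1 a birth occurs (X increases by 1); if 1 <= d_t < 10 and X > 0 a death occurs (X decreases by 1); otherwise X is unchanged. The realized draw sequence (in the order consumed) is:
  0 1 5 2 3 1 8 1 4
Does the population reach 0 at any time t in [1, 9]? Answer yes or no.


yes

t=0: X=3, d=0 → birth, X_1=4
t=1: X=4, d=1 → death, X_2=3
t=2: X=3, d=5 → death, X_3=2
t=3: X=2, d=2 → death, X_4=1
t=4: X=1, d=3 → death, X_5=0
t=5: X=0, d=1 → hold, X_6=0
t=6: X=0, d=8 → hold, X_7=0
t=7: X=0, d=1 → hold, X_8=0
t=8: X=0, d=4 → hold, X_9=0


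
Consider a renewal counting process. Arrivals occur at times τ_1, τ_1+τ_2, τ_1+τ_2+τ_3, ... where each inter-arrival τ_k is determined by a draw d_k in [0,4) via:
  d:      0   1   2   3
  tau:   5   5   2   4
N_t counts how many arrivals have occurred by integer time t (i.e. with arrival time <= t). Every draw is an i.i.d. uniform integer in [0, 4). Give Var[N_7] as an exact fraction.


Inter-arrival values over d=0..3: [5, 5, 2, 4]
Each d has probability 1/4, so the pmf of τ is: f(2) = 1/4, f(4) = 1/4, f(5) = 1/2
Let p_n(j) = P(N_n = j), with p_0 = [1]. Condition on τ_1: p_n(0) = P(τ > n), and for j >= 1, p_n(j) = Σ_{k<=n} f(k)·p_{n−k}(j−1)
p_1 = [1]  (j = 0)
p_2 = [3/4, 1/4]  (j = 0..1)
p_3 = [3/4, 1/4]  (j = 0..1)
p_4 = [1/2, 7/16, 1/16]  (j = 0..2)
p_5 = [0, 15/16, 1/16]  (j = 0..2)
p_6 = [0, 13/16, 11/64, 1/64]  (j = 0..3)
p_7 = [0, 9/16, 27/64, 1/64]  (j = 0..3)
E[N_7] = Σ j·p_7(j) = 93/64;  E[N_7²] = Σ j²·p_7(j) = 153/64
Var[N_7] = 153/64 − (93/64)² = 1143/4096

1143/4096


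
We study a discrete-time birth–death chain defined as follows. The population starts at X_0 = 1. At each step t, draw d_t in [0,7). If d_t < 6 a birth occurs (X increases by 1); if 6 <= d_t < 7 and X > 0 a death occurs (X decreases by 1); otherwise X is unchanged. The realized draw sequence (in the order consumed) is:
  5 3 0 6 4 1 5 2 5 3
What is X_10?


t=0: X=1, d=5 → birth, X_1=2
t=1: X=2, d=3 → birth, X_2=3
t=2: X=3, d=0 → birth, X_3=4
t=3: X=4, d=6 → death, X_4=3
t=4: X=3, d=4 → birth, X_5=4
t=5: X=4, d=1 → birth, X_6=5
t=6: X=5, d=5 → birth, X_7=6
t=7: X=6, d=2 → birth, X_8=7
t=8: X=7, d=5 → birth, X_9=8
t=9: X=8, d=3 → birth, X_10=9

9


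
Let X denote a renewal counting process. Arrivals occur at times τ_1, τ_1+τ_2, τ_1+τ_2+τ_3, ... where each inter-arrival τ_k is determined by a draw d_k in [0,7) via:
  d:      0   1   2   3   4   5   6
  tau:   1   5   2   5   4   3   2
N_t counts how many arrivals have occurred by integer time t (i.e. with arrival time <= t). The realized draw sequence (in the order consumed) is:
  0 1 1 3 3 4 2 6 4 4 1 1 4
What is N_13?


draw d_1=0: τ_1=1, arrival time A_1=1
draw d_2=1: τ_2=5, arrival time A_2=6
draw d_3=1: τ_3=5, arrival time A_3=11
draw d_4=3: τ_4=5, arrival time A_4=16
draw d_5=3: τ_5=5, arrival time A_5=21
draw d_6=4: τ_6=4, arrival time A_6=25
draw d_7=2: τ_7=2, arrival time A_7=27
draw d_8=6: τ_8=2, arrival time A_8=29
draw d_9=4: τ_9=4, arrival time A_9=33
draw d_10=4: τ_10=4, arrival time A_10=37
draw d_11=1: τ_11=5, arrival time A_11=42
draw d_12=1: τ_12=5, arrival time A_12=47
draw d_13=4: τ_13=4, arrival time A_13=51
N_t over t=0..13: 0:0 1:1 2:1 3:1 4:1 5:1 6:2 7:2 8:2 9:2 10:2 11:3 12:3 13:3

3


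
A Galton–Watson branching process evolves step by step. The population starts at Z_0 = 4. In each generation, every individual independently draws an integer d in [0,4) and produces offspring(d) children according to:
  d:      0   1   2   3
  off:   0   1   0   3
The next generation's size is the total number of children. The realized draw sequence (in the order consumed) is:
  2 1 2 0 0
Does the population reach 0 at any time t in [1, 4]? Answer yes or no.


yes

gen 0: Z_0=4, draws=[2, 1, 2, 0], offspring=[0, 1, 0, 0], Z_1=1
gen 1: Z_1=1, draws=[0], offspring=[0], Z_2=0
gen 2: Z_2=0, draws=[], offspring=[], Z_3=0
gen 3: Z_3=0, draws=[], offspring=[], Z_4=0


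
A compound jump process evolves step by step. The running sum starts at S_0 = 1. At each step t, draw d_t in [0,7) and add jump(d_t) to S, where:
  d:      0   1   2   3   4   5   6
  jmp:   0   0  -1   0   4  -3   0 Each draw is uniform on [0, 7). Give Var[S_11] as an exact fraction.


286/7

Outcome values over d=0..6: [0, 0, -1, 0, 4, -3, 0]
Σy = 0, Σy² = 26, M = 7
μ = 0/7 = 0,  σ² = 26/7 − (0)² = 26/7
Independent increments: Var[S_11] = 11·σ² = 11·(26/7) = 286/7


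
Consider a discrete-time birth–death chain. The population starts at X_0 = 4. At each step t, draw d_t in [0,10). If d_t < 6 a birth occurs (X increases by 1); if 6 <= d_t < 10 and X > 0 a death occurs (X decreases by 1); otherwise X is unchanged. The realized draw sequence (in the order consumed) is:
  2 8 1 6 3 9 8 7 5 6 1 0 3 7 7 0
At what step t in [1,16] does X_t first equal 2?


t=0: X=4, d=2 → birth, X_1=5
t=1: X=5, d=8 → death, X_2=4
t=2: X=4, d=1 → birth, X_3=5
t=3: X=5, d=6 → death, X_4=4
t=4: X=4, d=3 → birth, X_5=5
t=5: X=5, d=9 → death, X_6=4
t=6: X=4, d=8 → death, X_7=3
t=7: X=3, d=7 → death, X_8=2
t=8: X=2, d=5 → birth, X_9=3
t=9: X=3, d=6 → death, X_10=2
t=10: X=2, d=1 → birth, X_11=3
t=11: X=3, d=0 → birth, X_12=4
t=12: X=4, d=3 → birth, X_13=5
t=13: X=5, d=7 → death, X_14=4
t=14: X=4, d=7 → death, X_15=3
t=15: X=3, d=0 → birth, X_16=4

8


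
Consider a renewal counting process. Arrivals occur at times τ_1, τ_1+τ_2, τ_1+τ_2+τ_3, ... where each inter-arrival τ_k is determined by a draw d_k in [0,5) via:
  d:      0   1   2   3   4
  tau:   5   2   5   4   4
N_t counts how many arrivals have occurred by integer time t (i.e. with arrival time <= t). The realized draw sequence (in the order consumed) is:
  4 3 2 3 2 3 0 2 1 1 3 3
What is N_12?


2

draw d_1=4: τ_1=4, arrival time A_1=4
draw d_2=3: τ_2=4, arrival time A_2=8
draw d_3=2: τ_3=5, arrival time A_3=13
draw d_4=3: τ_4=4, arrival time A_4=17
draw d_5=2: τ_5=5, arrival time A_5=22
draw d_6=3: τ_6=4, arrival time A_6=26
draw d_7=0: τ_7=5, arrival time A_7=31
draw d_8=2: τ_8=5, arrival time A_8=36
draw d_9=1: τ_9=2, arrival time A_9=38
draw d_10=1: τ_10=2, arrival time A_10=40
draw d_11=3: τ_11=4, arrival time A_11=44
draw d_12=3: τ_12=4, arrival time A_12=48
N_t over t=0..12: 0:0 1:0 2:0 3:0 4:1 5:1 6:1 7:1 8:2 9:2 10:2 11:2 12:2


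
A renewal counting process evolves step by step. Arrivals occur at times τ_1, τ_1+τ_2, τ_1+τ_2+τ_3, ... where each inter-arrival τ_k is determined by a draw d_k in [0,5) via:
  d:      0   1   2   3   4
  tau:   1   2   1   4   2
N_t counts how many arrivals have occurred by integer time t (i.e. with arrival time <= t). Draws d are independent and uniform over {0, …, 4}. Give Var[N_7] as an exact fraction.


7629120276/6103515625

Inter-arrival values over d=0..4: [1, 2, 1, 4, 2]
Each d has probability 1/5, so the pmf of τ is: f(1) = 2/5, f(2) = 2/5, f(4) = 1/5
Let p_n(j) = P(N_n = j), with p_0 = [1]. Condition on τ_1: p_n(0) = P(τ > n), and for j >= 1, p_n(j) = Σ_{k<=n} f(k)·p_{n−k}(j−1)
p_1 = [3/5, 2/5]  (j = 0..1)
p_2 = [1/5, 16/25, 4/25]  (j = 0..2)
p_3 = [1/5, 8/25, 52/125, 8/125]  (j = 0..3)
p_4 = [0, 9/25, 48/125, 144/625, 16/625]  (j = 0..4)
p_5 = [0, 1/5, 44/125, 8/25, 368/3125, 32/3125]  (j = 0..5)
p_6 = [0, 1/25, 44/125, 204/625, 688/3125, 896/15625, 64/15625]  (j = 0..6)
p_7 = [0, 1/25, 4/25, 228/625, 848/3125, 2112/15625, 2112/78125, 128/78125]  (j = 0..7)
E[N_7] = Σ j·p_7(j) = 264793/78125;  E[N_7²] = Σ j²·p_7(j) = 995129/78125
Var[N_7] = 995129/78125 − (264793/78125)² = 7629120276/6103515625


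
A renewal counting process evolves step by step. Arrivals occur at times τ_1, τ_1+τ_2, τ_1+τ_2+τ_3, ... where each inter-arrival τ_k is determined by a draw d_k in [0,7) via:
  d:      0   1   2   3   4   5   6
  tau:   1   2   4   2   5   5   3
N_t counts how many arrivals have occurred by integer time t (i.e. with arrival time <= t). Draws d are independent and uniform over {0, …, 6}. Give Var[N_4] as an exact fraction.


3296768/5764801

Inter-arrival values over d=0..6: [1, 2, 4, 2, 5, 5, 3]
Each d has probability 1/7, so the pmf of τ is: f(1) = 1/7, f(2) = 2/7, f(3) = 1/7, f(4) = 1/7, f(5) = 2/7
Let p_n(j) = P(N_n = j), with p_0 = [1]. Condition on τ_1: p_n(0) = P(τ > n), and for j >= 1, p_n(j) = Σ_{k<=n} f(k)·p_{n−k}(j−1)
p_1 = [6/7, 1/7]  (j = 0..1)
p_2 = [4/7, 20/49, 1/49]  (j = 0..2)
p_3 = [3/7, 23/49, 34/343, 1/343]  (j = 0..3)
p_4 = [2/7, 24/49, 10/49, 48/2401, 1/2401]  (j = 0..4)
E[N_4] = Σ j·p_4(j) = 2304/2401;  E[N_4²] = Σ j²·p_4(j) = 512/343
Var[N_4] = 512/343 − (2304/2401)² = 3296768/5764801


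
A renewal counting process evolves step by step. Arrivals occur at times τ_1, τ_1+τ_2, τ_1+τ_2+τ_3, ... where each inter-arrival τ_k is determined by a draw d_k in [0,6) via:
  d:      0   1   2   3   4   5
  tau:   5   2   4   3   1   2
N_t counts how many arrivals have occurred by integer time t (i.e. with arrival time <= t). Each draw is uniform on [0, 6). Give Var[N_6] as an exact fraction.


1361599391/2176782336

Inter-arrival values over d=0..5: [5, 2, 4, 3, 1, 2]
Each d has probability 1/6, so the pmf of τ is: f(1) = 1/6, f(2) = 1/3, f(3) = 1/6, f(4) = 1/6, f(5) = 1/6
Let p_n(j) = P(N_n = j), with p_0 = [1]. Condition on τ_1: p_n(0) = P(τ > n), and for j >= 1, p_n(j) = Σ_{k<=n} f(k)·p_{n−k}(j−1)
p_1 = [5/6, 1/6]  (j = 0..1)
p_2 = [1/2, 17/36, 1/36]  (j = 0..2)
p_3 = [1/3, 19/36, 29/216, 1/216]  (j = 0..3)
p_4 = [1/6, 19/36, 59/216, 41/1296, 1/1296]  (j = 0..4)
p_5 = [0, 19/36, 10/27, 41/432, 53/7776, 1/7776]  (j = 0..5)
p_6 = [0, 1/3, 11/24, 233/1296, 211/7776, 65/46656, 1/46656]  (j = 0..6)
E[N_6] = Σ j·p_6(j) = 88879/46656;  E[N_6²] = Σ j²·p_6(j) = 198497/46656
Var[N_6] = 198497/46656 − (88879/46656)² = 1361599391/2176782336


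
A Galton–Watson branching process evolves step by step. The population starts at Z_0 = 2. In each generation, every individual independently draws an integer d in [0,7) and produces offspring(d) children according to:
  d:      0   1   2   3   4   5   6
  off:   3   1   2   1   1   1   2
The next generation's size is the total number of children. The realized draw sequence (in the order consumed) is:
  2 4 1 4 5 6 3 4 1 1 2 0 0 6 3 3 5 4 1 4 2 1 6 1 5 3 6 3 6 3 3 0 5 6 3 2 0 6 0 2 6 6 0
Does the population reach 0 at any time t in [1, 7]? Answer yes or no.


gen 0: Z_0=2, draws=[2, 4], offspring=[2, 1], Z_1=3
gen 1: Z_1=3, draws=[1, 4, 5], offspring=[1, 1, 1], Z_2=3
gen 2: Z_2=3, draws=[6, 3, 4], offspring=[2, 1, 1], Z_3=4
gen 3: Z_3=4, draws=[1, 1, 2, 0], offspring=[1, 1, 2, 3], Z_4=7
gen 4: Z_4=7, draws=[0, 6, 3, 3, 5, 4, 1], offspring=[3, 2, 1, 1, 1, 1, 1], Z_5=10
gen 5: Z_5=10, draws=[4, 2, 1, 6, 1, 5, 3, 6, 3, 6], offspring=[1, 2, 1, 2, 1, 1, 1, 2, 1, 2], Z_6=14
gen 6: Z_6=14, draws=[3, 3, 0, 5, 6, 3, 2, 0, 6, 0, 2, 6, 6, 0], offspring=[1, 1, 3, 1, 2, 1, 2, 3, 2, 3, 2, 2, 2, 3], Z_7=28

no


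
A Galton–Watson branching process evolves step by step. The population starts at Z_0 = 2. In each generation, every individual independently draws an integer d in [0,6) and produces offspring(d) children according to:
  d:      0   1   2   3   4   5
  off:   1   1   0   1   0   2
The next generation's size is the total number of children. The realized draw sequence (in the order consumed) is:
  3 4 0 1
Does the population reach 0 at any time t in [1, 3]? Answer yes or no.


no

gen 0: Z_0=2, draws=[3, 4], offspring=[1, 0], Z_1=1
gen 1: Z_1=1, draws=[0], offspring=[1], Z_2=1
gen 2: Z_2=1, draws=[1], offspring=[1], Z_3=1


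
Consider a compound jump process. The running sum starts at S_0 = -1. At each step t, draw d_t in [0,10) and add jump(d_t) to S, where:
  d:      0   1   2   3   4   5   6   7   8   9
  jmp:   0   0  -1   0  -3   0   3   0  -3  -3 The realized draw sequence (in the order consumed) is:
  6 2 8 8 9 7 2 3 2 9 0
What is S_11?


t=0: S=-1, d=6, jump=3, S_1=2
t=1: S=2, d=2, jump=-1, S_2=1
t=2: S=1, d=8, jump=-3, S_3=-2
t=3: S=-2, d=8, jump=-3, S_4=-5
t=4: S=-5, d=9, jump=-3, S_5=-8
t=5: S=-8, d=7, jump=0, S_6=-8
t=6: S=-8, d=2, jump=-1, S_7=-9
t=7: S=-9, d=3, jump=0, S_8=-9
t=8: S=-9, d=2, jump=-1, S_9=-10
t=9: S=-10, d=9, jump=-3, S_10=-13
t=10: S=-13, d=0, jump=0, S_11=-13

-13


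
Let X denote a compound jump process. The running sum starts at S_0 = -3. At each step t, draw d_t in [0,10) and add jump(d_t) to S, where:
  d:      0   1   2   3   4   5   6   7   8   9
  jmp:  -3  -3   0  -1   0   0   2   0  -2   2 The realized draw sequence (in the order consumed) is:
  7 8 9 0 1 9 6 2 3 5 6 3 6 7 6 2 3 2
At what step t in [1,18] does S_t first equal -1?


t=0: S=-3, d=7, jump=0, S_1=-3
t=1: S=-3, d=8, jump=-2, S_2=-5
t=2: S=-5, d=9, jump=2, S_3=-3
t=3: S=-3, d=0, jump=-3, S_4=-6
t=4: S=-6, d=1, jump=-3, S_5=-9
t=5: S=-9, d=9, jump=2, S_6=-7
t=6: S=-7, d=6, jump=2, S_7=-5
t=7: S=-5, d=2, jump=0, S_8=-5
t=8: S=-5, d=3, jump=-1, S_9=-6
t=9: S=-6, d=5, jump=0, S_10=-6
t=10: S=-6, d=6, jump=2, S_11=-4
t=11: S=-4, d=3, jump=-1, S_12=-5
t=12: S=-5, d=6, jump=2, S_13=-3
t=13: S=-3, d=7, jump=0, S_14=-3
t=14: S=-3, d=6, jump=2, S_15=-1
t=15: S=-1, d=2, jump=0, S_16=-1
t=16: S=-1, d=3, jump=-1, S_17=-2
t=17: S=-2, d=2, jump=0, S_18=-2

15


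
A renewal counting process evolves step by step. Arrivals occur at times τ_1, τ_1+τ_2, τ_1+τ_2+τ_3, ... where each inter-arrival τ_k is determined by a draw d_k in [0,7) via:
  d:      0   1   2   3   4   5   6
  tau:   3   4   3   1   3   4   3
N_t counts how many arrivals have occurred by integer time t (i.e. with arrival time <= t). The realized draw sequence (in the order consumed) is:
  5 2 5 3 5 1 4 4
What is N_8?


2

draw d_1=5: τ_1=4, arrival time A_1=4
draw d_2=2: τ_2=3, arrival time A_2=7
draw d_3=5: τ_3=4, arrival time A_3=11
draw d_4=3: τ_4=1, arrival time A_4=12
draw d_5=5: τ_5=4, arrival time A_5=16
draw d_6=1: τ_6=4, arrival time A_6=20
draw d_7=4: τ_7=3, arrival time A_7=23
draw d_8=4: τ_8=3, arrival time A_8=26
N_t over t=0..8: 0:0 1:0 2:0 3:0 4:1 5:1 6:1 7:2 8:2


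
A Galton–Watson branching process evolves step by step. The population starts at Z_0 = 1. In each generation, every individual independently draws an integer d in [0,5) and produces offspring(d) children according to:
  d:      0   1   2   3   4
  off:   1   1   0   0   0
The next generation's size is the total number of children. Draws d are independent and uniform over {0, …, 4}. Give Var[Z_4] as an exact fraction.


Outcome values over d=0..4: [1, 1, 0, 0, 0]
Σy = 2, Σy² = 2, M = 5
μ = 2/5 = 2/5,  σ² = 2/5 − (2/5)² = 6/25
V_0 = 0, E_0 = 1
V_1 = 6/25·E_0 + (2/5)²·V_0 = 6/25;  E_1 = 2/5
V_2 = 6/25·E_1 + (2/5)²·V_1 = 84/625;  E_2 = 4/25
V_3 = 6/25·E_2 + (2/5)²·V_2 = 936/15625;  E_3 = 8/125
V_4 = 6/25·E_3 + (2/5)²·V_3 = 9744/390625;  E_4 = 16/625

9744/390625


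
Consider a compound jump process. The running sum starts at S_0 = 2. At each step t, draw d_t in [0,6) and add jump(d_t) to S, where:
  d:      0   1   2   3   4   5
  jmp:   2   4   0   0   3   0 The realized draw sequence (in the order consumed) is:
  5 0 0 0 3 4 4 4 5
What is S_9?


17

t=0: S=2, d=5, jump=0, S_1=2
t=1: S=2, d=0, jump=2, S_2=4
t=2: S=4, d=0, jump=2, S_3=6
t=3: S=6, d=0, jump=2, S_4=8
t=4: S=8, d=3, jump=0, S_5=8
t=5: S=8, d=4, jump=3, S_6=11
t=6: S=11, d=4, jump=3, S_7=14
t=7: S=14, d=4, jump=3, S_8=17
t=8: S=17, d=5, jump=0, S_9=17
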